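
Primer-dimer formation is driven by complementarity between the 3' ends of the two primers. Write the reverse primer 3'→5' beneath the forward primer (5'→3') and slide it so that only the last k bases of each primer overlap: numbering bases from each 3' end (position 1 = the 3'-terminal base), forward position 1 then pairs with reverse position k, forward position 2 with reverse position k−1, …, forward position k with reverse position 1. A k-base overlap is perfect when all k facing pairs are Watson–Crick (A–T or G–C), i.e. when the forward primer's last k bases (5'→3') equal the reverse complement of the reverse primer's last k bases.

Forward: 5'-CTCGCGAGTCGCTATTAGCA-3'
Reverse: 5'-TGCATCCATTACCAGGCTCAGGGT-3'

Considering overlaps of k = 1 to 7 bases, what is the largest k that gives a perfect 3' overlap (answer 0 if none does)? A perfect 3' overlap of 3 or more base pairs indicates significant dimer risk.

Longest perfect overlap: 1 complementary base pair; below the dimer-risk threshold (threshold 3).

Last 7 bases (5'→3') — forward …ATTAGCA, reverse …TCAGGGT.
Reverse complement of the reverse primer's last 7 bases: ACCCTGA; its first k bases are the reverse complement of the reverse primer's last k bases, so a perfect k-base overlap needs the forward primer's last k bases to equal them.
Comparing (forward last k vs required): k=1: A vs A ✓; k=2: CA vs AC ✗; k=3: GCA vs ACC ✗; k=4: AGCA vs ACCC ✗; k=5: TAGCA vs ACCCT ✗; k=6: TTAGCA vs ACCCTG ✗; k=7: ATTAGCA vs ACCCTGA ✗.
Only k = 1 is perfect, so the longest perfect 3' overlap is 1.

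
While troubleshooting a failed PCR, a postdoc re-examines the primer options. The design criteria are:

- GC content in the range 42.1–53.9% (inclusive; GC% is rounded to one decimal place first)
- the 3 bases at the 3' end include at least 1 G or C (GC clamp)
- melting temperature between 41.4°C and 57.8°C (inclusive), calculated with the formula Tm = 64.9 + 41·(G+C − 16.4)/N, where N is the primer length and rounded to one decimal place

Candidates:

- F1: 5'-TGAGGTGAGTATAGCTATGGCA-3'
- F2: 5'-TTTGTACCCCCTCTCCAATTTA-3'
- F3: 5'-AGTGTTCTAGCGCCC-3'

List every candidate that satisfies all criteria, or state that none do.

F1 (22 nt, A=6 T=6 G=8 C=2): GC 10/22 = 45.5% ✓; 3' end GCA has 2 G/C ✓; Tm = 64.9 + 41·(10 − 16.4)/22 = 53.0°C ✓ — passes.
F2 (22 nt, A=4 T=9 G=1 C=8): GC 9/22 = 40.9%, outside 42.1–53.9% ✗; 3' end TTA has 0 G/C, need ≥1 ✗; Tm = 64.9 + 41·(9 − 16.4)/22 = 51.1°C ✓ — fails.
F3 (15 nt, A=2 T=4 G=4 C=5): GC 9/15 = 60.0%, outside 42.1–53.9% ✗; 3' end CCC has 3 G/C ✓; Tm = 64.9 + 41·(9 − 16.4)/15 = 44.7°C ✓ — fails.

F1 only.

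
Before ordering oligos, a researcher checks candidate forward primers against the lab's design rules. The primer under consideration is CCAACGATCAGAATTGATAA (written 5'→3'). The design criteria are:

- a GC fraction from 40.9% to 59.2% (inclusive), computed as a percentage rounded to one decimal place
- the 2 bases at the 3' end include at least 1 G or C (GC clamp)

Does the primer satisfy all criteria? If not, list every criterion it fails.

Fails: GC content, GC clamp.

Base counts: A=9, T=4, G=3, C=4 (length 20).
GC content: GC 7/20 = 35.0%, outside 40.9–59.2% ✗
GC clamp: 3' end AA has 0 G/C, need ≥1 ✗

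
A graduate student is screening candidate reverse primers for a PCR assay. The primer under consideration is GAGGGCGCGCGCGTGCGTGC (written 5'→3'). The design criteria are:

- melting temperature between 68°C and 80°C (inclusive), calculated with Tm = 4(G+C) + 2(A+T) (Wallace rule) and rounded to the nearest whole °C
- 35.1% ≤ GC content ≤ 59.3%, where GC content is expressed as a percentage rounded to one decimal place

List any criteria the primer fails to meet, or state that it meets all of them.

Base counts: A=1, T=2, G=11, C=6 (length 20).
Tm: Tm = 2·3 + 4·17 = 74°C ✓
GC content: GC 17/20 = 85.0%, outside 35.1–59.3% ✗

Fails: GC content.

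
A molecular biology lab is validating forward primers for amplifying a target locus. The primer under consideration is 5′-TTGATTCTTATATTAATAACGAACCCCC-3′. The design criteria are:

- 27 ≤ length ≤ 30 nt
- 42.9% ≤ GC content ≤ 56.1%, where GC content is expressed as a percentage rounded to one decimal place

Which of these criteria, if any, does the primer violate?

Fails: GC content.

Base counts: A=9, T=10, G=2, C=7 (length 28).
length: length 28 ✓
GC content: GC 9/28 = 32.1%, outside 42.9–56.1% ✗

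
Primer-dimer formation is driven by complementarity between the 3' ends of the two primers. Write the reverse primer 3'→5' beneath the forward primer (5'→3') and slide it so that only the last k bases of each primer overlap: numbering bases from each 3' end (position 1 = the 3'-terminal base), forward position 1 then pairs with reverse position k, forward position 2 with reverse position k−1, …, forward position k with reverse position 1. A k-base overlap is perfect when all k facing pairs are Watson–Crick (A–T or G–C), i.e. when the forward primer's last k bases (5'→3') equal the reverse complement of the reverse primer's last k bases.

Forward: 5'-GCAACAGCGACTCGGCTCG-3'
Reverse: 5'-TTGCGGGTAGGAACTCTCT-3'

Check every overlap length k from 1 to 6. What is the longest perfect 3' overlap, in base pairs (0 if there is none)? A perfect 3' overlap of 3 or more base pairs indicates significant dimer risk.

Last 6 bases (5'→3') — forward …GGCTCG, reverse …CTCTCT.
Reverse complement of the reverse primer's last 6 bases: AGAGAG; its first k bases are the reverse complement of the reverse primer's last k bases, so a perfect k-base overlap needs the forward primer's last k bases to equal them.
Comparing (forward last k vs required): k=1: G vs A ✗; k=2: CG vs AG ✗; k=3: TCG vs AGA ✗; k=4: CTCG vs AGAG ✗; k=5: GCTCG vs AGAGA ✗; k=6: GGCTCG vs AGAGAG ✗.
No overlap length from 1 to 6 is perfect, so the longest perfect 3' overlap is 0.

Longest perfect overlap: 0 complementary base pairs; below the dimer-risk threshold (threshold 3).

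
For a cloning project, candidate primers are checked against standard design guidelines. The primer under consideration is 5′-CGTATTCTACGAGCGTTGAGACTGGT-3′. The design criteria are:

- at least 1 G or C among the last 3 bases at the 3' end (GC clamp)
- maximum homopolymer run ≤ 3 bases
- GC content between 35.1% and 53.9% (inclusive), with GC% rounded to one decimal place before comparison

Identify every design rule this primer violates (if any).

Meets all criteria.

Base counts: A=5, T=8, G=8, C=5 (length 26).
GC clamp: 3' end GGT has 2 G/C ✓
homopolymer run: longest run = 2 ✓
GC content: GC 13/26 = 50.0% ✓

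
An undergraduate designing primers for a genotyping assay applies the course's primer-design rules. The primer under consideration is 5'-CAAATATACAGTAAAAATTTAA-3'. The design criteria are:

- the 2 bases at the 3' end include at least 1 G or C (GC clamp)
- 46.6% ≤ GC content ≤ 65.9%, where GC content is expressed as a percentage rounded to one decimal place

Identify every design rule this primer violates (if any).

Fails: GC clamp, GC content.

Base counts: A=13, T=6, G=1, C=2 (length 22).
GC clamp: 3' end AA has 0 G/C, need ≥1 ✗
GC content: GC 3/22 = 13.6%, outside 46.6–65.9% ✗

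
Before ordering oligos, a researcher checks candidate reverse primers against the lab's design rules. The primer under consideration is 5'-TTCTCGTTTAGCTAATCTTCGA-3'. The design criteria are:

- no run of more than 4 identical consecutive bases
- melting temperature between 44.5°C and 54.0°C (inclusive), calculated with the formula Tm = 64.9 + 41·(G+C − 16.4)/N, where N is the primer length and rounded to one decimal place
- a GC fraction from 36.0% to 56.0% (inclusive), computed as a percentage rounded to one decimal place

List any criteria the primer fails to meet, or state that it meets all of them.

Meets all criteria.

Base counts: A=4, T=10, G=3, C=5 (length 22).
homopolymer run: longest run = 3 ✓
Tm: Tm = 64.9 + 41·(8 − 16.4)/22 = 49.2°C ✓
GC content: GC 8/22 = 36.4% ✓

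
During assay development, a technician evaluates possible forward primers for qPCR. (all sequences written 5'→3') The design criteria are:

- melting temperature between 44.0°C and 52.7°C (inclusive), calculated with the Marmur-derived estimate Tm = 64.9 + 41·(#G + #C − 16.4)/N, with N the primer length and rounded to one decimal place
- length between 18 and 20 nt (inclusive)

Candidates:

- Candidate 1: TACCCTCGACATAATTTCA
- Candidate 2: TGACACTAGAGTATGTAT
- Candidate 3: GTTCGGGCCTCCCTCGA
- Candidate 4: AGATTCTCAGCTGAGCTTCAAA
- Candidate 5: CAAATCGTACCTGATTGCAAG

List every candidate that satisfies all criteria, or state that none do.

Candidate 1 only.

Candidate 1 (19 nt, A=6 T=6 G=1 C=6): Tm = 64.9 + 41·(7 − 16.4)/19 = 44.6°C ✓; length 19 ✓ — passes.
Candidate 2 (18 nt, A=6 T=6 G=4 C=2): Tm = 64.9 + 41·(6 − 16.4)/18 = 41.2°C, outside 44.0–52.7°C ✗; length 18 ✓ — fails.
Candidate 3 (17 nt, A=1 T=4 G=5 C=7): Tm = 64.9 + 41·(12 − 16.4)/17 = 54.3°C, outside 44.0–52.7°C ✗; length 17, outside 18–20 ✗ — fails.
Candidate 4 (22 nt, A=7 T=6 G=4 C=5): Tm = 64.9 + 41·(9 − 16.4)/22 = 51.1°C ✓; length 22, outside 18–20 ✗ — fails.
Candidate 5 (21 nt, A=7 T=5 G=4 C=5): Tm = 64.9 + 41·(9 − 16.4)/21 = 50.5°C ✓; length 21, outside 18–20 ✗ — fails.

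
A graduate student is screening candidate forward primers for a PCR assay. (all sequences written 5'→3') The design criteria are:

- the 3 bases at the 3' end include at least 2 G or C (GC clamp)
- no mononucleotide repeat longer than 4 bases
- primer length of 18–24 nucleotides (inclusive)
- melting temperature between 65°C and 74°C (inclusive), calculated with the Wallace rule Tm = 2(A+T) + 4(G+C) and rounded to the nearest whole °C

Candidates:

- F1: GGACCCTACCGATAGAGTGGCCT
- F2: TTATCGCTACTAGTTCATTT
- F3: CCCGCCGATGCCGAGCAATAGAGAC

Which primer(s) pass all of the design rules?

F1 only.

F1 (23 nt, A=5 T=4 G=7 C=7): 3' end CCT has 2 G/C ✓; longest run = 3 ✓; length 23 ✓; Tm = 2·9 + 4·14 = 74°C ✓ — passes.
F2 (20 nt, A=4 T=10 G=2 C=4): 3' end TTT has 0 G/C, need ≥2 ✗; longest run = 3 ✓; length 20 ✓; Tm = 2·14 + 4·6 = 52°C, outside 65–74°C ✗ — fails.
F3 (25 nt, A=7 T=2 G=7 C=9): 3' end GAC has 2 G/C ✓; longest run = 3 ✓; length 25, outside 18–24 ✗; Tm = 2·9 + 4·16 = 82°C, outside 65–74°C ✗ — fails.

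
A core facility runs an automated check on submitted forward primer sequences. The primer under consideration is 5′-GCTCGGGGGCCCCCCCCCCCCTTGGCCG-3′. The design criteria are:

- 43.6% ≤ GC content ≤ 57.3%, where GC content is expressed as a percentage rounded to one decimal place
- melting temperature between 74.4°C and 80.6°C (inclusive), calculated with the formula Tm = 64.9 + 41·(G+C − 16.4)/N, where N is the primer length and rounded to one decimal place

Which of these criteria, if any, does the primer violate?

Base counts: A=0, T=3, G=9, C=16 (length 28).
GC content: GC 25/28 = 89.3%, outside 43.6–57.3% ✗
Tm: Tm = 64.9 + 41·(25 − 16.4)/28 = 77.5°C ✓

Fails: GC content.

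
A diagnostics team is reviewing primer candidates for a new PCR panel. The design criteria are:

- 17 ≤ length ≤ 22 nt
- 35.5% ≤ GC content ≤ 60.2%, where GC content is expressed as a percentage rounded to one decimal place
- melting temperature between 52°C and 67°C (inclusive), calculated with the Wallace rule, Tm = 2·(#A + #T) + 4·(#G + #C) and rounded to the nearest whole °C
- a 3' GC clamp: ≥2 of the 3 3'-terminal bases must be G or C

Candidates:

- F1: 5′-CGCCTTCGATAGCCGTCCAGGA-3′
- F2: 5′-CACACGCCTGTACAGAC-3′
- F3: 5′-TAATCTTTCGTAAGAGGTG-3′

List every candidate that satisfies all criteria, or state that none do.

F1 (22 nt, A=4 T=4 G=6 C=8): length 22 ✓; GC 14/22 = 63.6%, outside 35.5–60.2% ✗; Tm = 2·8 + 4·14 = 72°C, outside 52–67°C ✗; 3' end GGA has 2 G/C ✓ — fails.
F2 (17 nt, A=5 T=2 G=3 C=7): length 17 ✓; GC 10/17 = 58.8% ✓; Tm = 2·7 + 4·10 = 54°C ✓; 3' end GAC has 2 G/C ✓ — passes.
F3 (19 nt, A=5 T=7 G=5 C=2): length 19 ✓; GC 7/19 = 36.8% ✓; Tm = 2·12 + 4·7 = 52°C ✓; 3' end GTG has 2 G/C ✓ — passes.

F2 and F3.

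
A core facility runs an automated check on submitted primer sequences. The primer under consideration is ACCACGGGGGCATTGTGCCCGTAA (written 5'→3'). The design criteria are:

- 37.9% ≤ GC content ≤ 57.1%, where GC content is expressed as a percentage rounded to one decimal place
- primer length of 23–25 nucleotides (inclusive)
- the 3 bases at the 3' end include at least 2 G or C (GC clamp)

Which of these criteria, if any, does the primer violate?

Fails: GC content, GC clamp.

Base counts: A=5, T=4, G=8, C=7 (length 24).
GC content: GC 15/24 = 62.5%, outside 37.9–57.1% ✗
length: length 24 ✓
GC clamp: 3' end TAA has 0 G/C, need ≥2 ✗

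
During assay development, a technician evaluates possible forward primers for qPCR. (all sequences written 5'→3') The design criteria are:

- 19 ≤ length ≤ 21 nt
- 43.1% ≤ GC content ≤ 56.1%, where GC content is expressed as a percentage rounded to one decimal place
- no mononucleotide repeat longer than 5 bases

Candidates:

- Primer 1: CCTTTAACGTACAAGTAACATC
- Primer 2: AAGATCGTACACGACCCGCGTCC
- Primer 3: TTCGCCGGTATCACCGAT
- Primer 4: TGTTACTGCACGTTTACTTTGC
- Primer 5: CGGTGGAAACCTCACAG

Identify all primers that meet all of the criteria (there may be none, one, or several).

None of the candidates satisfy all criteria.

Primer 1 (22 nt, A=8 T=6 G=2 C=6): length 22, outside 19–21 ✗; GC 8/22 = 36.4%, outside 43.1–56.1% ✗; longest run = 3 ✓ — fails.
Primer 2 (23 nt, A=6 T=3 G=5 C=9): length 23, outside 19–21 ✗; GC 14/23 = 60.9%, outside 43.1–56.1% ✗; longest run = 3 ✓ — fails.
Primer 3 (18 nt, A=3 T=5 G=4 C=6): length 18, outside 19–21 ✗; GC 10/18 = 55.6% ✓; longest run = 2 ✓ — fails.
Primer 4 (22 nt, A=3 T=10 G=4 C=5): length 22, outside 19–21 ✗; GC 9/22 = 40.9%, outside 43.1–56.1% ✗; longest run = 3 ✓ — fails.
Primer 5 (17 nt, A=5 T=2 G=5 C=5): length 17, outside 19–21 ✗; GC 10/17 = 58.8%, outside 43.1–56.1% ✗; longest run = 3 ✓ — fails.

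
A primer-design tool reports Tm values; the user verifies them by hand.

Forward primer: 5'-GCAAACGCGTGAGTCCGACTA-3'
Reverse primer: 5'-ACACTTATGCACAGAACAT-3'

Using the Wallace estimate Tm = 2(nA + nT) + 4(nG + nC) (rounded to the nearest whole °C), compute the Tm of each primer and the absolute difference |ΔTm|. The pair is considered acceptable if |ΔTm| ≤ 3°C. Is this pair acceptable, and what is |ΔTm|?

|ΔTm| = 14°C; the pair is not acceptable.

Forward: A=6 T=3 G=6 C=6 → Tm = 2·9 + 4·12 = 66°C.
Reverse: A=8 T=4 G=2 C=5 → Tm = 2·12 + 4·7 = 52°C.
|ΔTm| = |66 − 52| = 14°C, > 3°C.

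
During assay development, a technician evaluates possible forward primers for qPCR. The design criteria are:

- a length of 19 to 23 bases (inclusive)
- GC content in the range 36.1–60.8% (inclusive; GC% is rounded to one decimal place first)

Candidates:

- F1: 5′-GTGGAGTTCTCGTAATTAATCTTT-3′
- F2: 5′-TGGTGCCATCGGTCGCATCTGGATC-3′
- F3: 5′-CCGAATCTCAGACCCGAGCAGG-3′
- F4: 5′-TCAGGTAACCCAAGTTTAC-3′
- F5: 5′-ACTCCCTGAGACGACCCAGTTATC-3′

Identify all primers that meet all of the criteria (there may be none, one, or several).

F4 only.

F1 (24 nt, A=5 T=11 G=5 C=3): length 24, outside 19–23 ✗; GC 8/24 = 33.3%, outside 36.1–60.8% ✗ — fails.
F2 (25 nt, A=3 T=7 G=8 C=7): length 25, outside 19–23 ✗; GC 15/25 = 60.0% ✓ — fails.
F3 (22 nt, A=6 T=2 G=6 C=8): length 22 ✓; GC 14/22 = 63.6%, outside 36.1–60.8% ✗ — fails.
F4 (19 nt, A=6 T=5 G=3 C=5): length 19 ✓; GC 8/19 = 42.1% ✓ — passes.
F5 (24 nt, A=6 T=5 G=4 C=9): length 24, outside 19–23 ✗; GC 13/24 = 54.2% ✓ — fails.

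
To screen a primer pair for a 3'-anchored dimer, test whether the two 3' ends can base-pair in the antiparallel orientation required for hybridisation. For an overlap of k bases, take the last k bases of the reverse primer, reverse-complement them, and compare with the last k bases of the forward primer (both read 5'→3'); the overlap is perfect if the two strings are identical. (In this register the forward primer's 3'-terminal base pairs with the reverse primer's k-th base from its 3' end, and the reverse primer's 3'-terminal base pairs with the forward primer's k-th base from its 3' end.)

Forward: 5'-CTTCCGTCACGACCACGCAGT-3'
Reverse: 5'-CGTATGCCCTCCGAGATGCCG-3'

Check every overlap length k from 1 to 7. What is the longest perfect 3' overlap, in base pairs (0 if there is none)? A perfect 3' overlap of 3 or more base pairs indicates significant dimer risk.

Last 7 bases (5'→3') — forward …ACGCAGT, reverse …GATGCCG.
Reverse complement of the reverse primer's last 7 bases: CGGCATC; its first k bases are the reverse complement of the reverse primer's last k bases, so a perfect k-base overlap needs the forward primer's last k bases to equal them.
Comparing (forward last k vs required): k=1: T vs C ✗; k=2: GT vs CG ✗; k=3: AGT vs CGG ✗; k=4: CAGT vs CGGC ✗; k=5: GCAGT vs CGGCA ✗; k=6: CGCAGT vs CGGCAT ✗; k=7: ACGCAGT vs CGGCATC ✗.
No overlap length from 1 to 7 is perfect, so the longest perfect 3' overlap is 0.

Longest perfect overlap: 0 complementary base pairs; below the dimer-risk threshold (threshold 3).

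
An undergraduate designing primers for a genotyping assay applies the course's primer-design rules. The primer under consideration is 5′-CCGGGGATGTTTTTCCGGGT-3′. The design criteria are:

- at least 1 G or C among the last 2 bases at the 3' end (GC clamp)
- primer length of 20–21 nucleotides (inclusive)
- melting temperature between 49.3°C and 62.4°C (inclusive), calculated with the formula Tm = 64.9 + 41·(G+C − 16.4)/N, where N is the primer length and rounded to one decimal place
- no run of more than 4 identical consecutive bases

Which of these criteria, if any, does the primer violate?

Base counts: A=1, T=7, G=8, C=4 (length 20).
GC clamp: 3' end GT has 1 G/C ✓
length: length 20 ✓
Tm: Tm = 64.9 + 41·(12 − 16.4)/20 = 55.9°C ✓
homopolymer run: longest run = 5, exceeds 4 ✗

Fails: homopolymer run.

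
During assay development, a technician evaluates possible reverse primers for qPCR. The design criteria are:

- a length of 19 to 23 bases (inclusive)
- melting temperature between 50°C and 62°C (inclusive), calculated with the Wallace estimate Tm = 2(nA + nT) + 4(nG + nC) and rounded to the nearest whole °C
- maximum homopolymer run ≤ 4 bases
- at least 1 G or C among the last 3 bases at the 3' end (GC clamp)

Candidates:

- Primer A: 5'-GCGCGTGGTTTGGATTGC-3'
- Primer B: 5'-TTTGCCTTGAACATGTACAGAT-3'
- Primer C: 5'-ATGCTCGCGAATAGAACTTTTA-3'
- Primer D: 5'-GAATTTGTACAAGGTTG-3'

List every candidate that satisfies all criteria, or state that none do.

Primer A (18 nt, A=1 T=6 G=8 C=3): length 18, outside 19–23 ✗; Tm = 2·7 + 4·11 = 58°C ✓; longest run = 3 ✓; 3' end TGC has 2 G/C ✓ — fails.
Primer B (22 nt, A=6 T=8 G=4 C=4): length 22 ✓; Tm = 2·14 + 4·8 = 60°C ✓; longest run = 3 ✓; 3' end GAT has 1 G/C ✓ — passes.
Primer C (22 nt, A=7 T=7 G=4 C=4): length 22 ✓; Tm = 2·14 + 4·8 = 60°C ✓; longest run = 4 ✓; 3' end TTA has 0 G/C, need ≥1 ✗ — fails.
Primer D (17 nt, A=5 T=6 G=5 C=1): length 17, outside 19–23 ✗; Tm = 2·11 + 4·6 = 46°C, outside 50–62°C ✗; longest run = 3 ✓; 3' end TTG has 1 G/C ✓ — fails.

Primer B only.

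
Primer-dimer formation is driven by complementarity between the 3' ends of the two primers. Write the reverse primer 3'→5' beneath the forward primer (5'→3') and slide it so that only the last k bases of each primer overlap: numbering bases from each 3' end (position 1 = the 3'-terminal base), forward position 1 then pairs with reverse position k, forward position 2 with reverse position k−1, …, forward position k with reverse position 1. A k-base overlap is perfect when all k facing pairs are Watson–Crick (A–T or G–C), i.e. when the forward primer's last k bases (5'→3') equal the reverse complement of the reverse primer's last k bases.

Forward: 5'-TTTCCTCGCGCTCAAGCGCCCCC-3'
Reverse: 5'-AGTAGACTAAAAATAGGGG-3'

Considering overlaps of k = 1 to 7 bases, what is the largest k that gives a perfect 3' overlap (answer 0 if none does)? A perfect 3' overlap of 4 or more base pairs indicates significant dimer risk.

Longest perfect overlap: 4 complementary base pairs; significant dimer risk (threshold 4).

Last 7 bases (5'→3') — forward …CGCCCCC, reverse …ATAGGGG.
Reverse complement of the reverse primer's last 7 bases: CCCCTAT; its first k bases are the reverse complement of the reverse primer's last k bases, so a perfect k-base overlap needs the forward primer's last k bases to equal them.
Comparing (forward last k vs required): k=1: C vs C ✓; k=2: CC vs CC ✓; k=3: CCC vs CCC ✓; k=4: CCCC vs CCCC ✓; k=5: CCCCC vs CCCCT ✗; k=6: GCCCCC vs CCCCTA ✗; k=7: CGCCCCC vs CCCCTAT ✗.
Perfect overlaps at k = 1, 2, 3, 4; the largest is 4.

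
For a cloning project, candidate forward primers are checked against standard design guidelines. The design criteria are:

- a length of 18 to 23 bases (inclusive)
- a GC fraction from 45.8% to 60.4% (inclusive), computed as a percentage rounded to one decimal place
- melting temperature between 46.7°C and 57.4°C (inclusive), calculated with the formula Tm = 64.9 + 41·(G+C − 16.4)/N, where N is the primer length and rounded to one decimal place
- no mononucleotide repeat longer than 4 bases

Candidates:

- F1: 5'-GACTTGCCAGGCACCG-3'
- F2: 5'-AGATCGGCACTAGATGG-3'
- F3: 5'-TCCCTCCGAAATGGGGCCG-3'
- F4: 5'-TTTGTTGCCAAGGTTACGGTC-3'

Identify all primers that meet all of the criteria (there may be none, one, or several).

F1 (16 nt, A=3 T=2 G=5 C=6): length 16, outside 18–23 ✗; GC 11/16 = 68.8%, outside 45.8–60.4% ✗; Tm = 64.9 + 41·(11 − 16.4)/16 = 51.1°C ✓; longest run = 2 ✓ — fails.
F2 (17 nt, A=5 T=3 G=6 C=3): length 17, outside 18–23 ✗; GC 9/17 = 52.9% ✓; Tm = 64.9 + 41·(9 − 16.4)/17 = 47.1°C ✓; longest run = 2 ✓ — fails.
F3 (19 nt, A=3 T=3 G=6 C=7): length 19 ✓; GC 13/19 = 68.4%, outside 45.8–60.4% ✗; Tm = 64.9 + 41·(13 − 16.4)/19 = 57.6°C, outside 46.7–57.4°C ✗; longest run = 4 ✓ — fails.
F4 (21 nt, A=3 T=8 G=6 C=4): length 21 ✓; GC 10/21 = 47.6% ✓; Tm = 64.9 + 41·(10 − 16.4)/21 = 52.4°C ✓; longest run = 3 ✓ — passes.

F4 only.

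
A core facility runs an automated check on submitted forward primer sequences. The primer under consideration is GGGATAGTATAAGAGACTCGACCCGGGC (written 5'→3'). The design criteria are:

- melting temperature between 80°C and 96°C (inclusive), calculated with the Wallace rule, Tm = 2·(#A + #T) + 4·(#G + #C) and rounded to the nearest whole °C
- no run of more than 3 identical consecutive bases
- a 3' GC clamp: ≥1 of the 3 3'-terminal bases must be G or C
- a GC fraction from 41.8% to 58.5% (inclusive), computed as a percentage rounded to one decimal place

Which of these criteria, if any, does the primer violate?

Meets all criteria.

Base counts: A=8, T=4, G=10, C=6 (length 28).
Tm: Tm = 2·12 + 4·16 = 88°C ✓
homopolymer run: longest run = 3 ✓
GC clamp: 3' end GGC has 3 G/C ✓
GC content: GC 16/28 = 57.1% ✓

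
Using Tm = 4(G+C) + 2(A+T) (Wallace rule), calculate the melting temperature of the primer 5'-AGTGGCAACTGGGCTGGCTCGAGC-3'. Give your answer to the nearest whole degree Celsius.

Base counts: A=4, T=4, G=10, C=6 (length 24).
Tm = 2·(4+4) + 4·(10+6) = 2·8 + 4·16 = 16 + 64 = 80°C.

80°C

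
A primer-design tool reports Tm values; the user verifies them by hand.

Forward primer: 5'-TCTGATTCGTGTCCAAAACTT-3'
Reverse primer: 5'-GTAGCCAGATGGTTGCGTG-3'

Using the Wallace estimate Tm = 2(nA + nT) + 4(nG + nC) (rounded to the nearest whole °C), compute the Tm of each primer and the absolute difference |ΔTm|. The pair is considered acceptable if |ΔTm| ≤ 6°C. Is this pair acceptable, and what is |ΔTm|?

|ΔTm| = 2°C; the pair is acceptable.

Forward: A=5 T=8 G=3 C=5 → Tm = 2·13 + 4·8 = 58°C.
Reverse: A=3 T=5 G=8 C=3 → Tm = 2·8 + 4·11 = 60°C.
|ΔTm| = |58 − 60| = 2°C, ≤ 6°C.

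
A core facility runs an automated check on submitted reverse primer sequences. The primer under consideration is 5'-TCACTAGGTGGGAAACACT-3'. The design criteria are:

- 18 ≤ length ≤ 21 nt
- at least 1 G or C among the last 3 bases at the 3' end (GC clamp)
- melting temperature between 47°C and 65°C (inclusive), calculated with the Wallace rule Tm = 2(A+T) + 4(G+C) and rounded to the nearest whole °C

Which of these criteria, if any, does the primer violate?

Base counts: A=6, T=4, G=5, C=4 (length 19).
length: length 19 ✓
GC clamp: 3' end ACT has 1 G/C ✓
Tm: Tm = 2·10 + 4·9 = 56°C ✓

Meets all criteria.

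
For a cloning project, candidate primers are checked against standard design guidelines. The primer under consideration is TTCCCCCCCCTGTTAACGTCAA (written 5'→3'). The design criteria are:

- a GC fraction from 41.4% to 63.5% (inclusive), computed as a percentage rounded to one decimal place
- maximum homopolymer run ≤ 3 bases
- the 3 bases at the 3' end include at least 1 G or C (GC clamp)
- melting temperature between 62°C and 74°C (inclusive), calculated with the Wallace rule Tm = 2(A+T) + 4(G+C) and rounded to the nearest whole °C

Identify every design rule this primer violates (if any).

Base counts: A=4, T=6, G=2, C=10 (length 22).
GC content: GC 12/22 = 54.5% ✓
homopolymer run: longest run = 8, exceeds 3 ✗
GC clamp: 3' end CAA has 1 G/C ✓
Tm: Tm = 2·10 + 4·12 = 68°C ✓

Fails: homopolymer run.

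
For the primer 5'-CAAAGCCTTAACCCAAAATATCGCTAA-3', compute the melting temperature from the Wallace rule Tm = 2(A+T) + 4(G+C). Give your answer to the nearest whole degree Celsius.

74°C

Base counts: A=12, T=5, G=2, C=8 (length 27).
Tm = 2·(12+5) + 4·(2+8) = 2·17 + 4·10 = 34 + 40 = 74°C.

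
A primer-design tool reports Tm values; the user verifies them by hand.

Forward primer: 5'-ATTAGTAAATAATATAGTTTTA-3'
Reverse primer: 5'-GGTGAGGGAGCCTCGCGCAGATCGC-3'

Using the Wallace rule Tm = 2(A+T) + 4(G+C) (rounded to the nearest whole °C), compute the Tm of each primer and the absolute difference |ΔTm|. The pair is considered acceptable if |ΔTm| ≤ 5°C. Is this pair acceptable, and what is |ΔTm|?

Forward: A=10 T=10 G=2 C=0 → Tm = 2·20 + 4·2 = 48°C.
Reverse: A=4 T=3 G=11 C=7 → Tm = 2·7 + 4·18 = 86°C.
|ΔTm| = |48 − 86| = 38°C, > 5°C.

|ΔTm| = 38°C; the pair is not acceptable.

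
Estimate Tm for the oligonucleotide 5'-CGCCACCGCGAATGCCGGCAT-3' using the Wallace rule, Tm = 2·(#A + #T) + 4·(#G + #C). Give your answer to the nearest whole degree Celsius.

Base counts: A=4, T=2, G=6, C=9 (length 21).
Tm = 2·(4+2) + 4·(6+9) = 2·6 + 4·15 = 12 + 60 = 72°C.

72°C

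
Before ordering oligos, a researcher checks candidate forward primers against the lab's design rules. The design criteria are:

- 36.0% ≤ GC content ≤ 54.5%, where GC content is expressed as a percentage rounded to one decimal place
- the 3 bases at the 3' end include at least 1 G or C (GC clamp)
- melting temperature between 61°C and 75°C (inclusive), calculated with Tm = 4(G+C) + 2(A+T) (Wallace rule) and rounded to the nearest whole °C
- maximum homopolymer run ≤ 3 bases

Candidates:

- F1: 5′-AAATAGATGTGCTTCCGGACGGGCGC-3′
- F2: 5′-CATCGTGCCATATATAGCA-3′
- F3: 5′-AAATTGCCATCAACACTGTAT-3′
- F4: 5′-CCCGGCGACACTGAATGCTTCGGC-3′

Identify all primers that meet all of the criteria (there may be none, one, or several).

None of the candidates satisfy all criteria.

F1 (26 nt, A=6 T=5 G=9 C=6): GC 15/26 = 57.7%, outside 36.0–54.5% ✗; 3' end CGC has 3 G/C ✓; Tm = 2·11 + 4·15 = 82°C, outside 61–75°C ✗; longest run = 3 ✓ — fails.
F2 (19 nt, A=6 T=5 G=3 C=5): GC 8/19 = 42.1% ✓; 3' end GCA has 2 G/C ✓; Tm = 2·11 + 4·8 = 54°C, outside 61–75°C ✗; longest run = 2 ✓ — fails.
F3 (21 nt, A=8 T=6 G=2 C=5): GC 7/21 = 33.3%, outside 36.0–54.5% ✗; 3' end TAT has 0 G/C, need ≥1 ✗; Tm = 2·14 + 4·7 = 56°C, outside 61–75°C ✗; longest run = 3 ✓ — fails.
F4 (24 nt, A=4 T=4 G=7 C=9): GC 16/24 = 66.7%, outside 36.0–54.5% ✗; 3' end GGC has 3 G/C ✓; Tm = 2·8 + 4·16 = 80°C, outside 61–75°C ✗; longest run = 3 ✓ — fails.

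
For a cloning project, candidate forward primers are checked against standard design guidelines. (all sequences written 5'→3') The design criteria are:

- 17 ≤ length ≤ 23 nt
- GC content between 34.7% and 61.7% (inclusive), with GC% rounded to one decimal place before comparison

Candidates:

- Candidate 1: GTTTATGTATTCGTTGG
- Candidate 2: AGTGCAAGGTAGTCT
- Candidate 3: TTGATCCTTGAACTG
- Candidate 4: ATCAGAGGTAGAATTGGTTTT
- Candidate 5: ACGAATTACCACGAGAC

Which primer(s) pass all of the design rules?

Candidate 1 and Candidate 5.

Candidate 1 (17 nt, A=2 T=9 G=5 C=1): length 17 ✓; GC 6/17 = 35.3% ✓ — passes.
Candidate 2 (15 nt, A=4 T=4 G=5 C=2): length 15, outside 17–23 ✗; GC 7/15 = 46.7% ✓ — fails.
Candidate 3 (15 nt, A=3 T=6 G=3 C=3): length 15, outside 17–23 ✗; GC 6/15 = 40.0% ✓ — fails.
Candidate 4 (21 nt, A=6 T=8 G=6 C=1): length 21 ✓; GC 7/21 = 33.3%, outside 34.7–61.7% ✗ — fails.
Candidate 5 (17 nt, A=7 T=2 G=3 C=5): length 17 ✓; GC 8/17 = 47.1% ✓ — passes.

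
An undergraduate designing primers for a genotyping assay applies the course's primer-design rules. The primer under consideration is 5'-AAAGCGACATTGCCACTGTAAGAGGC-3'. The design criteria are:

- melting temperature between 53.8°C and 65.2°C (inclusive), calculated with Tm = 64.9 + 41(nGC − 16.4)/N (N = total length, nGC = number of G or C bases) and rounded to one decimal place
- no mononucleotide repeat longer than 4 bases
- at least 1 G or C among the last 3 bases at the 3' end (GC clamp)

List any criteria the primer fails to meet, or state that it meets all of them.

Base counts: A=9, T=4, G=7, C=6 (length 26).
Tm: Tm = 64.9 + 41·(13 − 16.4)/26 = 59.5°C ✓
homopolymer run: longest run = 3 ✓
GC clamp: 3' end GGC has 3 G/C ✓

Meets all criteria.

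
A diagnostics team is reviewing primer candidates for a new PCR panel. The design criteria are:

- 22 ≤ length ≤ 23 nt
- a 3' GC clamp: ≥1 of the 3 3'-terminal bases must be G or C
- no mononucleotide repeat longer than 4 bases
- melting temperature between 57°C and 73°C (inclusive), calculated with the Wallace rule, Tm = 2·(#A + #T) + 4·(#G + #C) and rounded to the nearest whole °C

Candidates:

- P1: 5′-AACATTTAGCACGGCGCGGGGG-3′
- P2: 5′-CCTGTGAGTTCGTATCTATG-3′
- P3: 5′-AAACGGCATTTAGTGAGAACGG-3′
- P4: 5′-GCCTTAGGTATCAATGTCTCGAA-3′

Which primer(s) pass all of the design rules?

P1 (22 nt, A=5 T=3 G=9 C=5): length 22 ✓; 3' end GGG has 3 G/C ✓; longest run = 5, exceeds 4 ✗; Tm = 2·8 + 4·14 = 72°C ✓ — fails.
P2 (20 nt, A=3 T=8 G=5 C=4): length 20, outside 22–23 ✗; 3' end ATG has 1 G/C ✓; longest run = 2 ✓; Tm = 2·11 + 4·9 = 58°C ✓ — fails.
P3 (22 nt, A=8 T=4 G=7 C=3): length 22 ✓; 3' end CGG has 3 G/C ✓; longest run = 3 ✓; Tm = 2·12 + 4·10 = 64°C ✓ — passes.
P4 (23 nt, A=6 T=7 G=5 C=5): length 23 ✓; 3' end GAA has 1 G/C ✓; longest run = 2 ✓; Tm = 2·13 + 4·10 = 66°C ✓ — passes.

P3 and P4.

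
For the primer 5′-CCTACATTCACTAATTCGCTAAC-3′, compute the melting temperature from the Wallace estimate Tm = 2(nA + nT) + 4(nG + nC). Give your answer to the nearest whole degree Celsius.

Base counts: A=7, T=7, G=1, C=8 (length 23).
Tm = 2·(7+7) + 4·(1+8) = 2·14 + 4·9 = 28 + 36 = 64°C.

64°C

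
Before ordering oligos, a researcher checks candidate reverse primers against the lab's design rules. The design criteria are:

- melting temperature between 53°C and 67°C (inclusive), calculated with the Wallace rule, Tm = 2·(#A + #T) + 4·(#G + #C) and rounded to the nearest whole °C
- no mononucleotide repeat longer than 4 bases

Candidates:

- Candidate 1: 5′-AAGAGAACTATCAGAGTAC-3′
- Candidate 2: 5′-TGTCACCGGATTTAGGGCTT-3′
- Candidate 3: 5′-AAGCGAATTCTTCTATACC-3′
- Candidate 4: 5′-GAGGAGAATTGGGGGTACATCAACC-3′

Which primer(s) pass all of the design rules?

Candidate 1 (19 nt, A=9 T=3 G=4 C=3): Tm = 2·12 + 4·7 = 52°C, outside 53–67°C ✗; longest run = 2 ✓ — fails.
Candidate 2 (20 nt, A=3 T=7 G=6 C=4): Tm = 2·10 + 4·10 = 60°C ✓; longest run = 3 ✓ — passes.
Candidate 3 (19 nt, A=6 T=6 G=2 C=5): Tm = 2·12 + 4·7 = 52°C, outside 53–67°C ✗; longest run = 2 ✓ — fails.
Candidate 4 (25 nt, A=8 T=4 G=9 C=4): Tm = 2·12 + 4·13 = 76°C, outside 53–67°C ✗; longest run = 5, exceeds 4 ✗ — fails.

Candidate 2 only.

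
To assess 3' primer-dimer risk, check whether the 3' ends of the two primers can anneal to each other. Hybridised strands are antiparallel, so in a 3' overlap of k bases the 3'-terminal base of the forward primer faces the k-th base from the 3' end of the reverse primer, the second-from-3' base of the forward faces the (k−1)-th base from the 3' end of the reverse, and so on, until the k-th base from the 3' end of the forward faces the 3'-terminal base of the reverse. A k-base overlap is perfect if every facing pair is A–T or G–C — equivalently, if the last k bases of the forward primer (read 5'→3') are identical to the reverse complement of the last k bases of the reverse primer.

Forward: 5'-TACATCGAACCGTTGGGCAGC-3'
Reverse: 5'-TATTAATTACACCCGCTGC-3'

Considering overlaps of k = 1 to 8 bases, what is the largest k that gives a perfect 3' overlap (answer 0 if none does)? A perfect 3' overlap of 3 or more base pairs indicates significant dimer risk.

Last 8 bases (5'→3') — forward …TGGGCAGC, reverse …CCCGCTGC.
Reverse complement of the reverse primer's last 8 bases: GCAGCGGG; its first k bases are the reverse complement of the reverse primer's last k bases, so a perfect k-base overlap needs the forward primer's last k bases to equal them.
Comparing (forward last k vs required): k=1: C vs G ✗; k=2: GC vs GC ✓; k=3: AGC vs GCA ✗; k=4: CAGC vs GCAG ✗; k=5: GCAGC vs GCAGC ✓; k=6: GGCAGC vs GCAGCG ✗; k=7: GGGCAGC vs GCAGCGG ✗; k=8: TGGGCAGC vs GCAGCGGG ✗.
Perfect overlaps at k = 2, 5; the largest is 5.

Longest perfect overlap: 5 complementary base pairs; significant dimer risk (threshold 3).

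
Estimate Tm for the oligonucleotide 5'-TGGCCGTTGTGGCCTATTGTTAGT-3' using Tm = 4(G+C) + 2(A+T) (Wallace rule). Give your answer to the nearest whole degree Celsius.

72°C

Base counts: A=2, T=10, G=8, C=4 (length 24).
Tm = 2·(2+10) + 4·(8+4) = 2·12 + 4·12 = 24 + 48 = 72°C.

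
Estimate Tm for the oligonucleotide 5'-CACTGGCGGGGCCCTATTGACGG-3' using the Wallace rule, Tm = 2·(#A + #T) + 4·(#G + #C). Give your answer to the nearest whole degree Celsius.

78°C

Base counts: A=3, T=4, G=9, C=7 (length 23).
Tm = 2·(3+4) + 4·(9+7) = 2·7 + 4·16 = 14 + 64 = 78°C.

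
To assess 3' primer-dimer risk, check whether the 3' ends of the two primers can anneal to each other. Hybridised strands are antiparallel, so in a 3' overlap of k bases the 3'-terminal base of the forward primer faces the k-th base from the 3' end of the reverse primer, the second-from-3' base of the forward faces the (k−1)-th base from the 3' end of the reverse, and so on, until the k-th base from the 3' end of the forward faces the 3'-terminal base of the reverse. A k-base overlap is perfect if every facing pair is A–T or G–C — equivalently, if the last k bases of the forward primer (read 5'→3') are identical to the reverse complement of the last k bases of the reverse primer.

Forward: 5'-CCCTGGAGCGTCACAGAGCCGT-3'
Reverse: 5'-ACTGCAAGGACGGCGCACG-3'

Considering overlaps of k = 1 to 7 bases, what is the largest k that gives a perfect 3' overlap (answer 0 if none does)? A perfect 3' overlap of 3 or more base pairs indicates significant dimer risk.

Last 7 bases (5'→3') — forward …GAGCCGT, reverse …GCGCACG.
Reverse complement of the reverse primer's last 7 bases: CGTGCGC; its first k bases are the reverse complement of the reverse primer's last k bases, so a perfect k-base overlap needs the forward primer's last k bases to equal them.
Comparing (forward last k vs required): k=1: T vs C ✗; k=2: GT vs CG ✗; k=3: CGT vs CGT ✓; k=4: CCGT vs CGTG ✗; k=5: GCCGT vs CGTGC ✗; k=6: AGCCGT vs CGTGCG ✗; k=7: GAGCCGT vs CGTGCGC ✗.
Only k = 3 is perfect, so the longest perfect 3' overlap is 3.

Longest perfect overlap: 3 complementary base pairs; significant dimer risk (threshold 3).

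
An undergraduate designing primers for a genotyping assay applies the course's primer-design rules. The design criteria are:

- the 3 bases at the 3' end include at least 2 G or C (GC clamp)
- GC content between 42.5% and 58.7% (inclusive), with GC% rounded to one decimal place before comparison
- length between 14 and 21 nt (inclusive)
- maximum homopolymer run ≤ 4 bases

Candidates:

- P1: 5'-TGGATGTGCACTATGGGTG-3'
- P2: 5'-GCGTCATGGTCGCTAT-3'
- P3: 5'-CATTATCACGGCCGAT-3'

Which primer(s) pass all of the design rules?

P1 (19 nt, A=3 T=6 G=8 C=2): 3' end GTG has 2 G/C ✓; GC 10/19 = 52.6% ✓; length 19 ✓; longest run = 3 ✓ — passes.
P2 (16 nt, A=2 T=5 G=5 C=4): 3' end TAT has 0 G/C, need ≥2 ✗; GC 9/16 = 56.3% ✓; length 16 ✓; longest run = 2 ✓ — fails.
P3 (16 nt, A=4 T=4 G=3 C=5): 3' end GAT has 1 G/C, need ≥2 ✗; GC 8/16 = 50.0% ✓; length 16 ✓; longest run = 2 ✓ — fails.

P1 only.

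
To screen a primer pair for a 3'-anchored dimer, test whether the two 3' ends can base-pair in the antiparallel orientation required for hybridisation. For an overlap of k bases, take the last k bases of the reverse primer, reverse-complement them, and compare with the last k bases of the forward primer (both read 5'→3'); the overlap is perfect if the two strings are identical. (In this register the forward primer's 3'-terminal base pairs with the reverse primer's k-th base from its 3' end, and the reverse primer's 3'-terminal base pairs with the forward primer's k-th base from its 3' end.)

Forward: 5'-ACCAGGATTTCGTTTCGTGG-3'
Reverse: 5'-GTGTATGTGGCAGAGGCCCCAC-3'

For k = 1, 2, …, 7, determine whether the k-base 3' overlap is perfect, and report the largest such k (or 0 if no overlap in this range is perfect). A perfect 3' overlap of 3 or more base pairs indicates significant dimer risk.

Longest perfect overlap: 4 complementary base pairs; significant dimer risk (threshold 3).

Last 7 bases (5'→3') — forward …TTCGTGG, reverse …GCCCCAC.
Reverse complement of the reverse primer's last 7 bases: GTGGGGC; its first k bases are the reverse complement of the reverse primer's last k bases, so a perfect k-base overlap needs the forward primer's last k bases to equal them.
Comparing (forward last k vs required): k=1: G vs G ✓; k=2: GG vs GT ✗; k=3: TGG vs GTG ✗; k=4: GTGG vs GTGG ✓; k=5: CGTGG vs GTGGG ✗; k=6: TCGTGG vs GTGGGG ✗; k=7: TTCGTGG vs GTGGGGC ✗.
Perfect overlaps at k = 1, 4; the largest is 4.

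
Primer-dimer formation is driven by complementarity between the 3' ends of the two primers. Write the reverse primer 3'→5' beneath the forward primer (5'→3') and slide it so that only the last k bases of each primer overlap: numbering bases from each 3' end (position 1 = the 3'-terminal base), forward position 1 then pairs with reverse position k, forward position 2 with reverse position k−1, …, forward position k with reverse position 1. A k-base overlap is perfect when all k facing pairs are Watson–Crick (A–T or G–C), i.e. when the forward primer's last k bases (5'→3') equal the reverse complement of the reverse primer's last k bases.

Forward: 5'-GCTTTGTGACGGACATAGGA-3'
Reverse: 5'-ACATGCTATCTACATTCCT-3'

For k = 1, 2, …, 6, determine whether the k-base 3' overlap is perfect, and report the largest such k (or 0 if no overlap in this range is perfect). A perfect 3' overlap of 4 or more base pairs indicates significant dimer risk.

Longest perfect overlap: 4 complementary base pairs; significant dimer risk (threshold 4).

Last 6 bases (5'→3') — forward …ATAGGA, reverse …ATTCCT.
Reverse complement of the reverse primer's last 6 bases: AGGAAT; its first k bases are the reverse complement of the reverse primer's last k bases, so a perfect k-base overlap needs the forward primer's last k bases to equal them.
Comparing (forward last k vs required): k=1: A vs A ✓; k=2: GA vs AG ✗; k=3: GGA vs AGG ✗; k=4: AGGA vs AGGA ✓; k=5: TAGGA vs AGGAA ✗; k=6: ATAGGA vs AGGAAT ✗.
Perfect overlaps at k = 1, 4; the largest is 4.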